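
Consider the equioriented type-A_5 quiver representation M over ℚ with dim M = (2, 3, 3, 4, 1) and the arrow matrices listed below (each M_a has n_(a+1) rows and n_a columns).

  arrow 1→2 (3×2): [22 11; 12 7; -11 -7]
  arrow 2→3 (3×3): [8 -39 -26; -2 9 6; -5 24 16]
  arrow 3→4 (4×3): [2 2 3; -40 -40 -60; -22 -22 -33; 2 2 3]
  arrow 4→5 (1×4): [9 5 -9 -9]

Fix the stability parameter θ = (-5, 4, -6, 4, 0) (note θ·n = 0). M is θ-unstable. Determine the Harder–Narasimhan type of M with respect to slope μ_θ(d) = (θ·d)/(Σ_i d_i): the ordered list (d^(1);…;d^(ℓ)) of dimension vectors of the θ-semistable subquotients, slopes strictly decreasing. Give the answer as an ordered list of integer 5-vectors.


Interval decomposition of M: I[1,2], I[1,5], I[2,3], I[3,3], I[4,4]^3.
HN type (ℓ=5): μ^(1)=4; μ^(2)=2; μ^(3)=-1; μ^(4)=-5; μ^(5)=-6

((0, 1, 0, 3, 0); (0, 0, 0, 1, 1); (0, 2, 2, 0, 0); (2, 0, 0, 0, 0); (0, 0, 1, 0, 0))


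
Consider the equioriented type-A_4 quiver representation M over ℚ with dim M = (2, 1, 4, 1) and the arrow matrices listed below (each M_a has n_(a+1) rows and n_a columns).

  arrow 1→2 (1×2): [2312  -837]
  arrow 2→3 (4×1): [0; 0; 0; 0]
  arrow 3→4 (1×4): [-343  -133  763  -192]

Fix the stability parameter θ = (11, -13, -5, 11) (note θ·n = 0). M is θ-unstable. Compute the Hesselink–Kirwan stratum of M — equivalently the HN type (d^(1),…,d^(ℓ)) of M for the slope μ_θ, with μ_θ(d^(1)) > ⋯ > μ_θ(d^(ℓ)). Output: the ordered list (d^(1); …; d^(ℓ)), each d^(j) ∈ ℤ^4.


Via rank(M_{q-1}∘⋯∘M_p): M ≅ I[1,1], I[1,2], I[3,3]^3, I[3,4].
μ_θ-semistable layers: μ^(1)=11; μ^(2)=-1; μ^(3)=-5

((1, 0, 0, 1); (1, 1, 0, 0); (0, 0, 4, 0))


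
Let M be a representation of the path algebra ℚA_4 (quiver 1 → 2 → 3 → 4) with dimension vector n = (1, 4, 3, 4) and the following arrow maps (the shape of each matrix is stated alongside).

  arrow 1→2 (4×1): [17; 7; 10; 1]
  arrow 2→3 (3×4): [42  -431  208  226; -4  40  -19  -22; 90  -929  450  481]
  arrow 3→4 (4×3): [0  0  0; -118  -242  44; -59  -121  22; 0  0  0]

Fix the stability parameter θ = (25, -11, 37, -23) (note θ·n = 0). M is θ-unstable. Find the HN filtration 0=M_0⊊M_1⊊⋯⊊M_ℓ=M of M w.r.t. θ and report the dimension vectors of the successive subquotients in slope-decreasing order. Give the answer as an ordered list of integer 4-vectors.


Barcode: M ≅ I[1,4], I[2,2], I[2,3]^2, I[4,4]^3. HN layers by μ_θ (4 steps, strictly decreasing):
  μ^(1)=37; μ^(2)=7; μ^(3)=-11; μ^(4)=-23

((0, 0, 2, 0); (1, 1, 1, 1); (0, 3, 0, 0); (0, 0, 0, 3))


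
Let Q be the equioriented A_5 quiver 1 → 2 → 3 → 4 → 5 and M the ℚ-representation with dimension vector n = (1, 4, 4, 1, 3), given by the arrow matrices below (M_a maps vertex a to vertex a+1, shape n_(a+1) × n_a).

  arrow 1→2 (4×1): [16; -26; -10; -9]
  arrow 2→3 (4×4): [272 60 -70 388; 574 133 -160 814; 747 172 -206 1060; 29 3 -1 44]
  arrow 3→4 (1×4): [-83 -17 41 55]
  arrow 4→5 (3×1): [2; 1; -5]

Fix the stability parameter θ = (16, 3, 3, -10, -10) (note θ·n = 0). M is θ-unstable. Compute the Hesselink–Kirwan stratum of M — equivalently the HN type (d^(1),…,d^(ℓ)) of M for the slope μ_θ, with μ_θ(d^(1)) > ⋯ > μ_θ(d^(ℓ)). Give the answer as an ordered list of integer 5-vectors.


Interval decomposition of M: I[1,2], I[2,3]^2, I[2,5], I[3,3], I[5,5]^2.
HN type (ℓ=4): μ^(1)=19/2; μ^(2)=3; μ^(3)=-7/2; μ^(4)=-10

((1, 1, 0, 0, 0); (0, 2, 3, 0, 0); (0, 1, 1, 1, 1); (0, 0, 0, 0, 2))


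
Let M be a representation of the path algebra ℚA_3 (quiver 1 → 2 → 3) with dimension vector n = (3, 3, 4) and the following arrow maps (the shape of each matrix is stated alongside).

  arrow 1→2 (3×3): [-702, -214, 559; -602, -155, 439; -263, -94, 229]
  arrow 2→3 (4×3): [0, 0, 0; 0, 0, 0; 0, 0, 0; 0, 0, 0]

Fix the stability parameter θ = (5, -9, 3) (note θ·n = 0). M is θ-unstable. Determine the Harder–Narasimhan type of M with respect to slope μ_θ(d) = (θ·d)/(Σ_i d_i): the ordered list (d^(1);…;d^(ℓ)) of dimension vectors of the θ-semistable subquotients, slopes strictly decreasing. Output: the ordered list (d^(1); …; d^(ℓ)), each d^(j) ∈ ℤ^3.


Barcode: M ≅ I[1,2]^3, I[3,3]^4. HN layers by μ_θ (2 steps, strictly decreasing):
  μ^(1)=3; μ^(2)=-2

((0, 0, 4); (3, 3, 0))


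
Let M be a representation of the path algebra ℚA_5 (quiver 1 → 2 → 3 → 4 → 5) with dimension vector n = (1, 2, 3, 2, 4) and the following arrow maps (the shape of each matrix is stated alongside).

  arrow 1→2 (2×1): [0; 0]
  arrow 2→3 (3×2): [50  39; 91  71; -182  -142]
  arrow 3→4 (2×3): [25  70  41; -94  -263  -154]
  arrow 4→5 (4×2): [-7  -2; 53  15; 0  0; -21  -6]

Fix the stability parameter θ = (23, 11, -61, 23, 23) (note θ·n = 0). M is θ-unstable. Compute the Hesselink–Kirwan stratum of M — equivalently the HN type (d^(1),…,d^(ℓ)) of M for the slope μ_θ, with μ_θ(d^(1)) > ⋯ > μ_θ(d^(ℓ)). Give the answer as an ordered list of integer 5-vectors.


Barcode: M ≅ I[1,1], I[2,5]^2, I[3,3], I[5,5]^2. HN layers by μ_θ (3 steps, strictly decreasing):
  μ^(1)=23; μ^(2)=-25; μ^(3)=-61

((1, 0, 0, 2, 4); (0, 2, 2, 0, 0); (0, 0, 1, 0, 0))


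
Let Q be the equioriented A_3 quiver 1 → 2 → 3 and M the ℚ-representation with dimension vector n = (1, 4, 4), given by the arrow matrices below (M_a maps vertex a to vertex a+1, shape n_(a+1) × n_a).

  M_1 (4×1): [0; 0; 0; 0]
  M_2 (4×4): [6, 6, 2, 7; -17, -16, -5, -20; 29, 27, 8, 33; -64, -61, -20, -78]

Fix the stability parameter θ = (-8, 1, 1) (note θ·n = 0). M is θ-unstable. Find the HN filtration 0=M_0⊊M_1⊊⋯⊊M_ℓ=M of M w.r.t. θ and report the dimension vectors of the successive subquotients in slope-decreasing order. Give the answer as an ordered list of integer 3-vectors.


Via rank(M_{q-1}∘⋯∘M_p): M ≅ I[1,1], I[2,3]^4.
μ_θ-semistable layers: μ^(1)=1; μ^(2)=-8

((0, 4, 4); (1, 0, 0))


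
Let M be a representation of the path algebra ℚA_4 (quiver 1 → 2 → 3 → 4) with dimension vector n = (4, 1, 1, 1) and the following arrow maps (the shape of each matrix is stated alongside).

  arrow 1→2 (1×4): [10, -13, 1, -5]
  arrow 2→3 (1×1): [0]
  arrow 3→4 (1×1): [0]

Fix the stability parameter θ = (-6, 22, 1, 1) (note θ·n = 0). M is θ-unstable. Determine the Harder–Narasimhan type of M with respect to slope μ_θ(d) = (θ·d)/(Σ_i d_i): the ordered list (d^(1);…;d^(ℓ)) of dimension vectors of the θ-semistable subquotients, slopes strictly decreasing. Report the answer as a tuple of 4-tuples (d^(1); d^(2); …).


Barcode: M ≅ I[1,1]^3, I[1,2], I[3,3], I[4,4]. HN layers by μ_θ (3 steps, strictly decreasing):
  μ^(1)=22; μ^(2)=1; μ^(3)=-6

((0, 1, 0, 0); (0, 0, 1, 1); (4, 0, 0, 0))


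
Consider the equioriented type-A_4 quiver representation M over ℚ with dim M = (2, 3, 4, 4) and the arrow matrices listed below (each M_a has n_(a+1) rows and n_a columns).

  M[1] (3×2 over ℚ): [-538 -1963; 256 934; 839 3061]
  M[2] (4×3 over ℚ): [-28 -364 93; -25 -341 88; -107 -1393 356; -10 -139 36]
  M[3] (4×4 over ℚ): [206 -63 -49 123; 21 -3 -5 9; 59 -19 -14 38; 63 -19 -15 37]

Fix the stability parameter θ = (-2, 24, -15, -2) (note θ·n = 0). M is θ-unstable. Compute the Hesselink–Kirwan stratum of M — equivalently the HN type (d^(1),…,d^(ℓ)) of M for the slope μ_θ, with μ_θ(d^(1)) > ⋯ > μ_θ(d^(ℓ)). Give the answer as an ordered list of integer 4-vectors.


Interval decomposition of M: I[1,4]^2, I[2,4], I[3,4].
HN type (ℓ=3): μ^(1)=7/3; μ^(2)=-2; μ^(3)=-15

((0, 3, 3, 3); (2, 0, 0, 1); (0, 0, 1, 0))


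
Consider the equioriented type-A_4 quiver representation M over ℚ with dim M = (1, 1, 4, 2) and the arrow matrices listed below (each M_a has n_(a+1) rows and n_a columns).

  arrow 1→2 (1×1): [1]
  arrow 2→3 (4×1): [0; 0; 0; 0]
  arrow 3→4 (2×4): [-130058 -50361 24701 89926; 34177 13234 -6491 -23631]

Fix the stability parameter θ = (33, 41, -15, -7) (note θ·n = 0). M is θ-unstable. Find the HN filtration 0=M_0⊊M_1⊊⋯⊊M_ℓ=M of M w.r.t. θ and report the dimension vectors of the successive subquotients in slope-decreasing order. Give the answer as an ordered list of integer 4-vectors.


Barcode: M ≅ I[1,2], I[3,3]^2, I[3,4]^2. HN layers by μ_θ (4 steps, strictly decreasing):
  μ^(1)=41; μ^(2)=33; μ^(3)=-7; μ^(4)=-15

((0, 1, 0, 0); (1, 0, 0, 0); (0, 0, 0, 2); (0, 0, 4, 0))


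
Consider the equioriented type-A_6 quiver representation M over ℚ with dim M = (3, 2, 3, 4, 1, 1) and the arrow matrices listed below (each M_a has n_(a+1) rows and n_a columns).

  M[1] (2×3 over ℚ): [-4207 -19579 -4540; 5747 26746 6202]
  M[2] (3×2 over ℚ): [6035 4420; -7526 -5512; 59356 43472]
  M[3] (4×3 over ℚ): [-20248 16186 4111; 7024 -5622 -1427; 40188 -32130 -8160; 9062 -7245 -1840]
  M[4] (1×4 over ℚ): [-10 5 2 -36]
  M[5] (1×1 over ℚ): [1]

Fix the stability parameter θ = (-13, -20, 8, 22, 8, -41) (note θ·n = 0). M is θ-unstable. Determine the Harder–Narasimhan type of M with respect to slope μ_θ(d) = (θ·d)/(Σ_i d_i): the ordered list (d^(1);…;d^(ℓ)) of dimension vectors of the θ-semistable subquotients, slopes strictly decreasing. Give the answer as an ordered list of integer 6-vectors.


Interval decomposition of M: I[1,1], I[1,2], I[1,3], I[3,4], I[3,6], I[4,4]^2.
HN type (ℓ=5): μ^(1)=22; μ^(2)=8; μ^(3)=-3/4; μ^(4)=-13; μ^(5)=-33/2

((0, 0, 0, 3, 0, 0); (0, 0, 2, 0, 0, 0); (0, 0, 1, 1, 1, 1); (1, 0, 0, 0, 0, 0); (2, 2, 0, 0, 0, 0))


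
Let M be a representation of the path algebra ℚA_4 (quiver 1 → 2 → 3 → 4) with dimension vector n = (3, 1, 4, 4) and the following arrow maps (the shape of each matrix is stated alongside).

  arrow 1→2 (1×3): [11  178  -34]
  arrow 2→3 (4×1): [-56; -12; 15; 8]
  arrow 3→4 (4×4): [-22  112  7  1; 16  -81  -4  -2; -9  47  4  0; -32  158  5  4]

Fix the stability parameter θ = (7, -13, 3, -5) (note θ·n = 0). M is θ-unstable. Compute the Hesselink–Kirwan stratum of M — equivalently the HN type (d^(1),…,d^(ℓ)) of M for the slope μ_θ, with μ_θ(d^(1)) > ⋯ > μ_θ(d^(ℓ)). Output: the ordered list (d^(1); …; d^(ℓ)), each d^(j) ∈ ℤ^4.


Barcode: M ≅ I[1,1]^2, I[1,4], I[3,4]^3. HN layers by μ_θ (3 steps, strictly decreasing):
  μ^(1)=7; μ^(2)=-1; μ^(3)=-3

((2, 0, 0, 0); (0, 0, 4, 4); (1, 1, 0, 0))


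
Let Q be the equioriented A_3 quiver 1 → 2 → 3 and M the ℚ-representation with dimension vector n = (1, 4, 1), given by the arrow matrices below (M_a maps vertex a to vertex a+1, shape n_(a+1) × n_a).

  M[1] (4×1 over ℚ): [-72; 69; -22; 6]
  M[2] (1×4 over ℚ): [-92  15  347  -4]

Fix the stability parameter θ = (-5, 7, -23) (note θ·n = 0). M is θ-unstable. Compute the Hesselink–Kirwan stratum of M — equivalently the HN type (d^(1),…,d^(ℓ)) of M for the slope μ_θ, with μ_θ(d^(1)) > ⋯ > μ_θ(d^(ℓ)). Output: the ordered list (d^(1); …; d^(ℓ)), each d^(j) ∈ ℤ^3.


Via rank(M_{q-1}∘⋯∘M_p): M ≅ I[1,3], I[2,2]^3.
μ_θ-semistable layers: μ^(1)=7; μ^(2)=-7

((0, 3, 0); (1, 1, 1))


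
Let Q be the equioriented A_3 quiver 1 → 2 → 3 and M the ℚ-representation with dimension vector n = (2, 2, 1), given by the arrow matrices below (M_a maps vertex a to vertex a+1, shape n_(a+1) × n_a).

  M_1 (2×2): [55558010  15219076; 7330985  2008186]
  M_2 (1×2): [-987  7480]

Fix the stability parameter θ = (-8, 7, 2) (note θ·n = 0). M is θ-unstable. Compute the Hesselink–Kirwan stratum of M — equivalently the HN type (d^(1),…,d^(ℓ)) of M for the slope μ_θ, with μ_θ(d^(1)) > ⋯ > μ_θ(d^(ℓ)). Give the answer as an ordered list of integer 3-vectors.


Interval decomposition of M: I[1,1], I[1,3], I[2,2].
HN type (ℓ=3): μ^(1)=7; μ^(2)=9/2; μ^(3)=-8

((0, 1, 0); (0, 1, 1); (2, 0, 0))


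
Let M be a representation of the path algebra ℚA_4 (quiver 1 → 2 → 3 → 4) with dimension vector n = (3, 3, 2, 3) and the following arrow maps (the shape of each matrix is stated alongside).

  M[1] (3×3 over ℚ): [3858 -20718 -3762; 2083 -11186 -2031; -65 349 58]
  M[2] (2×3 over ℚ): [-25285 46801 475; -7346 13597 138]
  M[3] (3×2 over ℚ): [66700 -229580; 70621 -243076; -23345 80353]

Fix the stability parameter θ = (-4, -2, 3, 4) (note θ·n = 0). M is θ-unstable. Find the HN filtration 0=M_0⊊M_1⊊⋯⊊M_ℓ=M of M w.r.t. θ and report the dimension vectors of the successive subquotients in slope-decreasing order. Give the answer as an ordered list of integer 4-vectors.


Via rank(M_{q-1}∘⋯∘M_p): M ≅ I[1,2], I[1,4]^2, I[4,4].
μ_θ-semistable layers: μ^(1)=4; μ^(2)=3; μ^(3)=-2; μ^(4)=-4

((0, 0, 0, 3); (0, 0, 2, 0); (0, 3, 0, 0); (3, 0, 0, 0))


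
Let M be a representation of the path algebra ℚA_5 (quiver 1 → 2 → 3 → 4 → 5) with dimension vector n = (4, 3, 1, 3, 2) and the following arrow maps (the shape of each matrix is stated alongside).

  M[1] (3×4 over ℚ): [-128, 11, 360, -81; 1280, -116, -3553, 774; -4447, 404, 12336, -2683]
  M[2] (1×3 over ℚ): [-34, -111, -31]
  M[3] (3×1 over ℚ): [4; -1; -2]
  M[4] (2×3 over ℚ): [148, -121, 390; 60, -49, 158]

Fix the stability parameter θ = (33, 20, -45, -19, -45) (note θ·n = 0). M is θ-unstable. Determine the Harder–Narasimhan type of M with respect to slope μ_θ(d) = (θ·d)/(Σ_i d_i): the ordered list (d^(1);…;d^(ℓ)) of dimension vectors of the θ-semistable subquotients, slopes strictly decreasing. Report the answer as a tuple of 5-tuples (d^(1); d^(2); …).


Via rank(M_{q-1}∘⋯∘M_p): M ≅ I[1,1], I[1,2]^2, I[1,5], I[4,4], I[4,5].
μ_θ-semistable layers: μ^(1)=33; μ^(2)=53/2; μ^(3)=-56/5; μ^(4)=-19; μ^(5)=-32

((1, 0, 0, 0, 0); (2, 2, 0, 0, 0); (1, 1, 1, 1, 1); (0, 0, 0, 1, 0); (0, 0, 0, 1, 1))


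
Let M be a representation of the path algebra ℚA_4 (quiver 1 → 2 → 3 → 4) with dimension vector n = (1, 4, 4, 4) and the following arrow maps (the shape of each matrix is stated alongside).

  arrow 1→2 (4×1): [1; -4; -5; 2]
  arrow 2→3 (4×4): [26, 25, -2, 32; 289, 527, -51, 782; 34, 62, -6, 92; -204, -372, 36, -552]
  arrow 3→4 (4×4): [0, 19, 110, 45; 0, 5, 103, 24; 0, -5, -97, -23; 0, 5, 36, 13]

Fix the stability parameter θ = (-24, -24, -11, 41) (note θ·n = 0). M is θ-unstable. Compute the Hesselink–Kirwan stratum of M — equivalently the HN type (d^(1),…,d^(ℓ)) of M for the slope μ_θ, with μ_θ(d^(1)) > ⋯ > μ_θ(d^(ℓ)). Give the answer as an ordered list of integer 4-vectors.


Barcode: M ≅ I[1,2], I[2,2], I[2,3], I[2,4], I[3,4]^2, I[4,4]. HN layers by μ_θ (3 steps, strictly decreasing):
  μ^(1)=41; μ^(2)=-11; μ^(3)=-24

((0, 0, 0, 4); (0, 0, 4, 0); (1, 4, 0, 0))


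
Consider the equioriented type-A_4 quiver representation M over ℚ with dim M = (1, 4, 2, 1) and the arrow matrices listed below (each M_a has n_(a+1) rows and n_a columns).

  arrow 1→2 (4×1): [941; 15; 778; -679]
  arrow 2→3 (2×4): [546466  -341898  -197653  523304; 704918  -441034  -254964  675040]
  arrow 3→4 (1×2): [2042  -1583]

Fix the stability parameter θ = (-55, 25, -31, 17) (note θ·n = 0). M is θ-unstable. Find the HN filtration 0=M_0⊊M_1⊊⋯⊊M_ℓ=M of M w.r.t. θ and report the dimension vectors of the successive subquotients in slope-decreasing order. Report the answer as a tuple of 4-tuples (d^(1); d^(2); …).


Via rank(M_{q-1}∘⋯∘M_p): M ≅ I[1,4], I[2,2]^2, I[2,3].
μ_θ-semistable layers: μ^(1)=25; μ^(2)=17; μ^(3)=-3; μ^(4)=-55

((0, 2, 0, 0); (0, 0, 0, 1); (0, 2, 2, 0); (1, 0, 0, 0))


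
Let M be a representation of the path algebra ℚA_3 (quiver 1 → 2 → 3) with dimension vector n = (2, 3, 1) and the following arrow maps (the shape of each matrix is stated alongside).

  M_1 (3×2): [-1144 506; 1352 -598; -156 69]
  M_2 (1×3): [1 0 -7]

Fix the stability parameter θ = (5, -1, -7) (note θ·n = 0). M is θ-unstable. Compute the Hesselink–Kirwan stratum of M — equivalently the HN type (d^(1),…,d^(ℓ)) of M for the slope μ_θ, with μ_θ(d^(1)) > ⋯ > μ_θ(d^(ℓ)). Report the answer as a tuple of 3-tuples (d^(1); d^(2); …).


Via rank(M_{q-1}∘⋯∘M_p): M ≅ I[1,1], I[1,3], I[2,2]^2.
μ_θ-semistable layers: μ^(1)=5; μ^(2)=-1

((1, 0, 0); (1, 3, 1))


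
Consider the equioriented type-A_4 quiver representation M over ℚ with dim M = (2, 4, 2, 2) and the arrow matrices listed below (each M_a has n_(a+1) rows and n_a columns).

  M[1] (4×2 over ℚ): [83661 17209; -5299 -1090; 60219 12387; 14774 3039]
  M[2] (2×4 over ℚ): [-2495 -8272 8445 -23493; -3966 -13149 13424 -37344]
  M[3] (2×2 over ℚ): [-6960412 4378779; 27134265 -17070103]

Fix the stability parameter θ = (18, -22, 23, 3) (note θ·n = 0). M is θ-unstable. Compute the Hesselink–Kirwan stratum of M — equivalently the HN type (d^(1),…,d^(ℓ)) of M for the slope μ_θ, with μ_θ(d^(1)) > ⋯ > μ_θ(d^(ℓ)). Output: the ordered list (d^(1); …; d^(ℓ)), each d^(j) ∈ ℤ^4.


Interval decomposition of M: I[1,4]^2, I[2,2]^2.
HN type (ℓ=3): μ^(1)=13; μ^(2)=-2; μ^(3)=-22

((0, 0, 2, 2); (2, 2, 0, 0); (0, 2, 0, 0))


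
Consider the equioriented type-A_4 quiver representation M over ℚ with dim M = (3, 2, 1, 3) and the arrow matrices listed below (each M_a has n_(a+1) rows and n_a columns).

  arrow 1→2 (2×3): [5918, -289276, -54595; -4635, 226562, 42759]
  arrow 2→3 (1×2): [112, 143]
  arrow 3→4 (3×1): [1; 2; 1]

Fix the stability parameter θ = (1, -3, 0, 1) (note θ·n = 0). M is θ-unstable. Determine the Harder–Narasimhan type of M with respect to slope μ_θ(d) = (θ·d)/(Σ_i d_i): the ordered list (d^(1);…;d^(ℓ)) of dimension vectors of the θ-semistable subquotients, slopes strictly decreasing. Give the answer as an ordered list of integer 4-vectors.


Via rank(M_{q-1}∘⋯∘M_p): M ≅ I[1,1], I[1,2], I[1,4], I[4,4]^2.
μ_θ-semistable layers: μ^(1)=1; μ^(2)=0; μ^(3)=-1

((1, 0, 0, 3); (0, 0, 1, 0); (2, 2, 0, 0))


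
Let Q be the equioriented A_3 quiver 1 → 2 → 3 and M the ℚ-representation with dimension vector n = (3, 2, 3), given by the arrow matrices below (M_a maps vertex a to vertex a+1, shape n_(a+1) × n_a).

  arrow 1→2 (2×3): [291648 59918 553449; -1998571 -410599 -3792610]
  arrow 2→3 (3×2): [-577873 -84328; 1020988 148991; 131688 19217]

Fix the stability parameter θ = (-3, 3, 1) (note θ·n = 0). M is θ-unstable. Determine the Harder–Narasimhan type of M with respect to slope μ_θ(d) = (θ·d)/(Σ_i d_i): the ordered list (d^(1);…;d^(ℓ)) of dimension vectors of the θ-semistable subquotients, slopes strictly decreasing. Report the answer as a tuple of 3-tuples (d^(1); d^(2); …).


Interval decomposition of M: I[1,1], I[1,3]^2, I[3,3].
HN type (ℓ=3): μ^(1)=2; μ^(2)=1; μ^(3)=-3

((0, 2, 2); (0, 0, 1); (3, 0, 0))


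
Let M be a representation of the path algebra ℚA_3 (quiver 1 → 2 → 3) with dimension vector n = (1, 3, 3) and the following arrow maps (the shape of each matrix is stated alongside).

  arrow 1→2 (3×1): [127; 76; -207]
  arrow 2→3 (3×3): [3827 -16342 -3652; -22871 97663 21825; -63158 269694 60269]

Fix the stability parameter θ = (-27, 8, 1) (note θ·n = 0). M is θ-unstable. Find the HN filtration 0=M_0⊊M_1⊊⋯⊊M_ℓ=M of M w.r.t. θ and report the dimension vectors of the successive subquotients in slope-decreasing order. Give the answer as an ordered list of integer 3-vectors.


Via rank(M_{q-1}∘⋯∘M_p): M ≅ I[1,3], I[2,3]^2.
μ_θ-semistable layers: μ^(1)=9/2; μ^(2)=-27

((0, 3, 3); (1, 0, 0))


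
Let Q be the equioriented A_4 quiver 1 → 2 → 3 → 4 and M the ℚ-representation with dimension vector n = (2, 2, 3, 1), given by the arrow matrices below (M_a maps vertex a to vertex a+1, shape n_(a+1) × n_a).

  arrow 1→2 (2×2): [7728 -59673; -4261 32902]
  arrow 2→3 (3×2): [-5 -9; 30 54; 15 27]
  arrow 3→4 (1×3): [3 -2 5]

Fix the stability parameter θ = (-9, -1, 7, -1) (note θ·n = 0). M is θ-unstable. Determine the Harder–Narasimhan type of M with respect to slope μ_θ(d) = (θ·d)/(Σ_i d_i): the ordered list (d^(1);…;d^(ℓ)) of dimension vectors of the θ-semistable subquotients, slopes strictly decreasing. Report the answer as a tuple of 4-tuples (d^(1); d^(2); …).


Interval decomposition of M: I[1,2], I[1,3], I[3,3], I[3,4].
HN type (ℓ=4): μ^(1)=7; μ^(2)=3; μ^(3)=-1; μ^(4)=-9

((0, 0, 2, 0); (0, 0, 1, 1); (0, 2, 0, 0); (2, 0, 0, 0))


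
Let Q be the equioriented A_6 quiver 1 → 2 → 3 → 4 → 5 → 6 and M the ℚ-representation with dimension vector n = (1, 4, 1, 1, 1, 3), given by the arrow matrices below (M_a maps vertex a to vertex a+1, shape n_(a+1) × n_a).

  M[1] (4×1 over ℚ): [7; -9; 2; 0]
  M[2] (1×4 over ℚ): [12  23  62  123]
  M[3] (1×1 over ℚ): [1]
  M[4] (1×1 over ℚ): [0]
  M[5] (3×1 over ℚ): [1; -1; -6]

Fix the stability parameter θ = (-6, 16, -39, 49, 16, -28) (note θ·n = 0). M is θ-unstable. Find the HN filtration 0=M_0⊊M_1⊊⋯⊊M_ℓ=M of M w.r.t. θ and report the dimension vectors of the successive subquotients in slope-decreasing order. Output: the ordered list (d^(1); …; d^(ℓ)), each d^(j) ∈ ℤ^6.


Barcode: M ≅ I[1,4], I[2,2]^3, I[5,6], I[6,6]^2. HN layers by μ_θ (5 steps, strictly decreasing):
  μ^(1)=49; μ^(2)=16; μ^(3)=-6; μ^(4)=-29/3; μ^(5)=-28

((0, 0, 0, 1, 0, 0); (0, 3, 0, 0, 0, 0); (0, 0, 0, 0, 1, 1); (1, 1, 1, 0, 0, 0); (0, 0, 0, 0, 0, 2))


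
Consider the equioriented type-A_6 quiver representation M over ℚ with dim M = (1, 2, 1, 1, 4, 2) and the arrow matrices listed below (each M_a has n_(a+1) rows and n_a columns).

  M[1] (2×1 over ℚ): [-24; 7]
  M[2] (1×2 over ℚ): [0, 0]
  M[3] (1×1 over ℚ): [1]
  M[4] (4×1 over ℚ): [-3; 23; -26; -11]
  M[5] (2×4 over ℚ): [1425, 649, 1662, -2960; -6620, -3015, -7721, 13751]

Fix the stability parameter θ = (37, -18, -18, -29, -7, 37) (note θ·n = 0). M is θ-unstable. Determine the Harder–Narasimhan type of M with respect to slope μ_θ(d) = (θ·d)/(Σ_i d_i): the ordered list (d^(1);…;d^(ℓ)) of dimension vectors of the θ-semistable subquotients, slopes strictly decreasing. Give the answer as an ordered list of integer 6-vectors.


Barcode: M ≅ I[1,2], I[2,2], I[3,5], I[5,5], I[5,6]^2. HN layers by μ_θ (5 steps, strictly decreasing):
  μ^(1)=37; μ^(2)=19/2; μ^(3)=-7; μ^(4)=-18; μ^(5)=-47/2

((0, 0, 0, 0, 0, 2); (1, 1, 0, 0, 0, 0); (0, 0, 0, 0, 4, 0); (0, 1, 0, 0, 0, 0); (0, 0, 1, 1, 0, 0))


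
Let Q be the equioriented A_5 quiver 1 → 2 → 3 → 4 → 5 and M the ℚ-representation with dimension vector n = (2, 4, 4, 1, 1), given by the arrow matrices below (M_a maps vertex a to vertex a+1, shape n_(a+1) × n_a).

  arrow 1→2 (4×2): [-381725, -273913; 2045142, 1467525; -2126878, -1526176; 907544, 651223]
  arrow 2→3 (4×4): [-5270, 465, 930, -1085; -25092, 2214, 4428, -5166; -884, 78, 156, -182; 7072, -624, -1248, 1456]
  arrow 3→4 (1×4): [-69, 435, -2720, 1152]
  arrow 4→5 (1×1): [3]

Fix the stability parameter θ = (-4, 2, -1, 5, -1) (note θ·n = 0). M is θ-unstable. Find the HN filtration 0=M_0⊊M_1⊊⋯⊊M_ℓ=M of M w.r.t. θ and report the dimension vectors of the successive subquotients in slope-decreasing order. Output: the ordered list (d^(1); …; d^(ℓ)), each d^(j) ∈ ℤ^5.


Barcode: M ≅ I[1,2]^2, I[2,2], I[2,5], I[3,3]^3. HN layers by μ_θ (4 steps, strictly decreasing):
  μ^(1)=2; μ^(2)=1/2; μ^(3)=-1; μ^(4)=-4

((0, 3, 0, 1, 1); (0, 1, 1, 0, 0); (0, 0, 3, 0, 0); (2, 0, 0, 0, 0))


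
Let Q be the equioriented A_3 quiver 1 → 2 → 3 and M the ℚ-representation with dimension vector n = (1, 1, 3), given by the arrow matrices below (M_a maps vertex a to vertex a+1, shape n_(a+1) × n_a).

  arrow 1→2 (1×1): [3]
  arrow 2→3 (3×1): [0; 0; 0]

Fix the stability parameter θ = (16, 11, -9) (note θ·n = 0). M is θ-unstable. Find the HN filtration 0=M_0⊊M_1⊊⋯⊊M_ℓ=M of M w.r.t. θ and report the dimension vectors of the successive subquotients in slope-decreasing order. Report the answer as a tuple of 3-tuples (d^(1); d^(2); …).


Barcode: M ≅ I[1,2], I[3,3]^3. HN layers by μ_θ (2 steps, strictly decreasing):
  μ^(1)=27/2; μ^(2)=-9

((1, 1, 0); (0, 0, 3))


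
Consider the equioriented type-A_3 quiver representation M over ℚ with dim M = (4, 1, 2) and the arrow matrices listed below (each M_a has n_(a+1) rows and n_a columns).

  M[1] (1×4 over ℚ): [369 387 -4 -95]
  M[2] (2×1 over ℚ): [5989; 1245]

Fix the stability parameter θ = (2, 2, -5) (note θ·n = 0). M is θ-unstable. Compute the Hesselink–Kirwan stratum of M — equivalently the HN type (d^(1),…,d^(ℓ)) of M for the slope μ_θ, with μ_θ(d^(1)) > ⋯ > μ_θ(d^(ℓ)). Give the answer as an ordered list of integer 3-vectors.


Via rank(M_{q-1}∘⋯∘M_p): M ≅ I[1,1]^3, I[1,3], I[3,3].
μ_θ-semistable layers: μ^(1)=2; μ^(2)=-1/3; μ^(3)=-5

((3, 0, 0); (1, 1, 1); (0, 0, 1))


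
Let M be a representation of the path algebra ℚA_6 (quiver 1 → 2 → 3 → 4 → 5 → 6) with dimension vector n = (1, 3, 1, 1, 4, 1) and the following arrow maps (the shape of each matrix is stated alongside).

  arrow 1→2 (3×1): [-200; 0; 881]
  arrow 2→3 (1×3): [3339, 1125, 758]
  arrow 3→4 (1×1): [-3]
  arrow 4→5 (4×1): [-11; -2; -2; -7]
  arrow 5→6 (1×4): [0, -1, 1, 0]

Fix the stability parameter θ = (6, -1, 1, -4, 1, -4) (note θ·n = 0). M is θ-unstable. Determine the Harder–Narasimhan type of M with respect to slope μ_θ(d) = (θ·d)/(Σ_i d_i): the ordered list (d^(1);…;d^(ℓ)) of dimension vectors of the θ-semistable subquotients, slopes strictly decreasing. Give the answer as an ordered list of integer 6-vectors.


Barcode: M ≅ I[1,5], I[2,2]^2, I[5,5]^2, I[5,6]. HN layers by μ_θ (4 steps, strictly decreasing):
  μ^(1)=1; μ^(2)=1/2; μ^(3)=-1; μ^(4)=-3/2

((0, 0, 0, 0, 3, 0); (1, 1, 1, 1, 0, 0); (0, 2, 0, 0, 0, 0); (0, 0, 0, 0, 1, 1))


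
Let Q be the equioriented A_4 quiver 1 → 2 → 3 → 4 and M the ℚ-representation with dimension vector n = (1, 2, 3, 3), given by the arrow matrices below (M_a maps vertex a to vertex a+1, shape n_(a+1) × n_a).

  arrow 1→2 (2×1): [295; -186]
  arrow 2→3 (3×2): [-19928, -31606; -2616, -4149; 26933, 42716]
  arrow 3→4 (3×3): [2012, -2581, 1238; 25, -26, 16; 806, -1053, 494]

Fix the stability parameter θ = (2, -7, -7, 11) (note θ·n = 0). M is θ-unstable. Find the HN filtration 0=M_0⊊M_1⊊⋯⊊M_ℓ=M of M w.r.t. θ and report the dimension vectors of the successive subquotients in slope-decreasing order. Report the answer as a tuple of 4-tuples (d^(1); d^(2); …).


Interval decomposition of M: I[1,3], I[2,4], I[3,4], I[4,4].
HN type (ℓ=3): μ^(1)=11; μ^(2)=-4; μ^(3)=-7

((0, 0, 0, 3); (1, 1, 1, 0); (0, 1, 2, 0))


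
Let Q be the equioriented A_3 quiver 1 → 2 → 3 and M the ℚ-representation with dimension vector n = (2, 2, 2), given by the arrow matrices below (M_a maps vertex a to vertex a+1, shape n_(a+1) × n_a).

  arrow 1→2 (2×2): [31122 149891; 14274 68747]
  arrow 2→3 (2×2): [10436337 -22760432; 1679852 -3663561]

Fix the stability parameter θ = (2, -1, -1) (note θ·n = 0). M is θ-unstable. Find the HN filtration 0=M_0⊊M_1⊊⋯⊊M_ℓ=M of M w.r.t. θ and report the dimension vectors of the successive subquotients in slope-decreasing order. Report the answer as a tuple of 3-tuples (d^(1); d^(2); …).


Interval decomposition of M: I[1,1], I[1,3], I[2,3].
HN type (ℓ=3): μ^(1)=2; μ^(2)=0; μ^(3)=-1

((1, 0, 0); (1, 1, 1); (0, 1, 1))


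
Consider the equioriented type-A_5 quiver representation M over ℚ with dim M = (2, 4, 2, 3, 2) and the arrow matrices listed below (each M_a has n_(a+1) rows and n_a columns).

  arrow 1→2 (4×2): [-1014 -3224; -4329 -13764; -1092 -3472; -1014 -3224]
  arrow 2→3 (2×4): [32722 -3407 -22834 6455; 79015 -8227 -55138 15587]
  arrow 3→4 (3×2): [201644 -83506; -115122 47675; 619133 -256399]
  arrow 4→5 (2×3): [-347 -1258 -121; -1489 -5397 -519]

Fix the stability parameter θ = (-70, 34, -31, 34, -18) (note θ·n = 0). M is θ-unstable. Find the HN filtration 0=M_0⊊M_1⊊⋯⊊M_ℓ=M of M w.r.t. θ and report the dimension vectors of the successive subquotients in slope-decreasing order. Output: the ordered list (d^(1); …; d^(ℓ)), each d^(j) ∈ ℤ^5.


Interval decomposition of M: I[1,1], I[1,5], I[2,2]^2, I[2,5], I[4,4].
HN type (ℓ=4): μ^(1)=34; μ^(2)=8; μ^(3)=3/2; μ^(4)=-70

((0, 2, 0, 1, 0); (0, 0, 0, 2, 2); (0, 2, 2, 0, 0); (2, 0, 0, 0, 0))


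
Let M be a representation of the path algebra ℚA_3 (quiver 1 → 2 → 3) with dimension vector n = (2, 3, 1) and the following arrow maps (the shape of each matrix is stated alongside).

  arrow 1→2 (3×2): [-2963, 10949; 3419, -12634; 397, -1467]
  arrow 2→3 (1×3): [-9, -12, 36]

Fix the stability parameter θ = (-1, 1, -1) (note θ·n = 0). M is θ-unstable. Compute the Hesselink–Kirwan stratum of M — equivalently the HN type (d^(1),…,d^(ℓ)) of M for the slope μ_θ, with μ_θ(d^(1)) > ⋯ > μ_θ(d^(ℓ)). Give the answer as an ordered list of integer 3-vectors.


Via rank(M_{q-1}∘⋯∘M_p): M ≅ I[1,2], I[1,3], I[2,2].
μ_θ-semistable layers: μ^(1)=1; μ^(2)=0; μ^(3)=-1

((0, 2, 0); (0, 1, 1); (2, 0, 0))


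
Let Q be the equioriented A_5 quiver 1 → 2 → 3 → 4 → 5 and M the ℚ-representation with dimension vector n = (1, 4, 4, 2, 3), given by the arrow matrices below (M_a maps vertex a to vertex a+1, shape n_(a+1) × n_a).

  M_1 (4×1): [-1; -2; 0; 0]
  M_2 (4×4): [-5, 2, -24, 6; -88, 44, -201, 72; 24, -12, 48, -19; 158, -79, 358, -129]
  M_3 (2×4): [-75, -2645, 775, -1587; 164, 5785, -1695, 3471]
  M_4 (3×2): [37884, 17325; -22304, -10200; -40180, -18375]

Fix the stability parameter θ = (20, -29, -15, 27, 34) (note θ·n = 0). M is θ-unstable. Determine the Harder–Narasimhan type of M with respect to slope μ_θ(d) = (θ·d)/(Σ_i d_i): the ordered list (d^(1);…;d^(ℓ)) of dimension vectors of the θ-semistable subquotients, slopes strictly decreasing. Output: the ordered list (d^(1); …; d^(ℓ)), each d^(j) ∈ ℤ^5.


Barcode: M ≅ I[1,4], I[2,3]^2, I[2,5], I[5,5]^2. HN layers by μ_θ (5 steps, strictly decreasing):
  μ^(1)=34; μ^(2)=27; μ^(3)=-8; μ^(4)=-15; μ^(5)=-29

((0, 0, 0, 0, 3); (0, 0, 0, 2, 0); (1, 1, 1, 0, 0); (0, 0, 3, 0, 0); (0, 3, 0, 0, 0))


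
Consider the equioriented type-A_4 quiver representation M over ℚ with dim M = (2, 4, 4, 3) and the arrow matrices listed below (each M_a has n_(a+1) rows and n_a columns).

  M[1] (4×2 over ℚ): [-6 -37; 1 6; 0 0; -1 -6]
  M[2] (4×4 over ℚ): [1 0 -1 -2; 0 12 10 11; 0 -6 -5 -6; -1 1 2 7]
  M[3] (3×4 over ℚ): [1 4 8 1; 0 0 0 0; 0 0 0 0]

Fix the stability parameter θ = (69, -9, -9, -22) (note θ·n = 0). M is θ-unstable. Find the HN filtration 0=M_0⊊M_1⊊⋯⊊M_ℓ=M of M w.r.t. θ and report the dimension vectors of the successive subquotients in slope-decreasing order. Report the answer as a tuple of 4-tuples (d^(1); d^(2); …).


Via rank(M_{q-1}∘⋯∘M_p): M ≅ I[1,3]^2, I[2,3], I[2,4], I[4,4]^2.
μ_θ-semistable layers: μ^(1)=17; μ^(2)=-9; μ^(3)=-40/3; μ^(4)=-22

((2, 2, 2, 0); (0, 1, 1, 0); (0, 1, 1, 1); (0, 0, 0, 2))


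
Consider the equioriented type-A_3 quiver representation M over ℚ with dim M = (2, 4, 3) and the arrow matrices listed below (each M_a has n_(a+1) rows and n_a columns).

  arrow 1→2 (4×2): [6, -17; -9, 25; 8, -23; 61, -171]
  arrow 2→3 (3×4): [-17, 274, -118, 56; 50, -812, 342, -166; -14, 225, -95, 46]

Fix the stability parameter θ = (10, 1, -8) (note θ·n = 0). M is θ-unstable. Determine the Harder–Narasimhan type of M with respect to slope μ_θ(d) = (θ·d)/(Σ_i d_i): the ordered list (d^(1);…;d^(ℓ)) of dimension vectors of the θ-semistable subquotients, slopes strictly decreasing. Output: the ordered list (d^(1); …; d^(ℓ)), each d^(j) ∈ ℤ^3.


Via rank(M_{q-1}∘⋯∘M_p): M ≅ I[1,3]^2, I[2,2], I[2,3].
μ_θ-semistable layers: μ^(1)=1; μ^(2)=-7/2

((2, 3, 2); (0, 1, 1))


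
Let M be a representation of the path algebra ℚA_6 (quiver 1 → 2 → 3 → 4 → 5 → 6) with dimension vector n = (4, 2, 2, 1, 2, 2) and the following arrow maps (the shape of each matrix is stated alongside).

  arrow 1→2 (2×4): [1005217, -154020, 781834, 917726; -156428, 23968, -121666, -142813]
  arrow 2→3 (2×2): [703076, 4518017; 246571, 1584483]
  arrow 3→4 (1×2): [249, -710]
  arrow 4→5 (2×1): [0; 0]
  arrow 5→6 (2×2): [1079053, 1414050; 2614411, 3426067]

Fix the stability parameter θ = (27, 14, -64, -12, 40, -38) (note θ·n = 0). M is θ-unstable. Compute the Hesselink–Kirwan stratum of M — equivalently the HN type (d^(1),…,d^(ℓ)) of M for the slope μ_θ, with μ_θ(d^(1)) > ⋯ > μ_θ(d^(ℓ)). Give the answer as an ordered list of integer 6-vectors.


Interval decomposition of M: I[1,1]^2, I[1,3], I[1,4], I[5,6]^2.
HN type (ℓ=4): μ^(1)=27; μ^(2)=1; μ^(3)=-23/3; μ^(4)=-35/4

((2, 0, 0, 0, 0, 0); (0, 0, 0, 0, 2, 2); (1, 1, 1, 0, 0, 0); (1, 1, 1, 1, 0, 0))


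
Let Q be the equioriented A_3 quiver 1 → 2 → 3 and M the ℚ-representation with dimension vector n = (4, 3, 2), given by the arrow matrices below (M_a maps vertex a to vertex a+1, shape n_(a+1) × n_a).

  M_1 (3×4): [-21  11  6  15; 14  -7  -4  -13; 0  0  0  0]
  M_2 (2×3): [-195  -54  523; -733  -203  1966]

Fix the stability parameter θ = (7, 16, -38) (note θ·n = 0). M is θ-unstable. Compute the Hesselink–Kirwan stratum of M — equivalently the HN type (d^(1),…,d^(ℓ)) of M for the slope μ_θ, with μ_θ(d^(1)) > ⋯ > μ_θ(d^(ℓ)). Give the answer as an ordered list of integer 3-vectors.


Barcode: M ≅ I[1,1]^2, I[1,3]^2, I[2,2]. HN layers by μ_θ (3 steps, strictly decreasing):
  μ^(1)=16; μ^(2)=7; μ^(3)=-5

((0, 1, 0); (2, 0, 0); (2, 2, 2))


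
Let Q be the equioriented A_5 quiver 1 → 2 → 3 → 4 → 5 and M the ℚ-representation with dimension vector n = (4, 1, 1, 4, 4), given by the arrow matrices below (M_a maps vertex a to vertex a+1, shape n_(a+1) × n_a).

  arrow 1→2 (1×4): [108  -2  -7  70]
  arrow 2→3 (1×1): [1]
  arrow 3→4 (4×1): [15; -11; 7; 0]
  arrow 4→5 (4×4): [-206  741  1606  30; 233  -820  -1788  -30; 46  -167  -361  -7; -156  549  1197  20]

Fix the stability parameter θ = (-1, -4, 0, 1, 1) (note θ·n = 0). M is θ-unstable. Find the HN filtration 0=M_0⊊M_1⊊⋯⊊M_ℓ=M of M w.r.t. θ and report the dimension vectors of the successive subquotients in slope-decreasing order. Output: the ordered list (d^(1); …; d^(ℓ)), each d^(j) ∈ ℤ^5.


Barcode: M ≅ I[1,1]^3, I[1,5], I[4,5]^3. HN layers by μ_θ (4 steps, strictly decreasing):
  μ^(1)=1; μ^(2)=0; μ^(3)=-1; μ^(4)=-5/2

((0, 0, 0, 4, 4); (0, 0, 1, 0, 0); (3, 0, 0, 0, 0); (1, 1, 0, 0, 0))


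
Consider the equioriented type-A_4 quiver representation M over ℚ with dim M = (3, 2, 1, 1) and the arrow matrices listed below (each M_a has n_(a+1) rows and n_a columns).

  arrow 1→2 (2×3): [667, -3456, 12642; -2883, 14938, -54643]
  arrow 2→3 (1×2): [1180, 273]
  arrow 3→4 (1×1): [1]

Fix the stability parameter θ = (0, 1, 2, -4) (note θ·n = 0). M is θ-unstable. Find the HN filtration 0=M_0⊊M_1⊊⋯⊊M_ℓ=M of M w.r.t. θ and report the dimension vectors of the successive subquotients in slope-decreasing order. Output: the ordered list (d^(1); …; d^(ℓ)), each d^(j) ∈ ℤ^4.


Barcode: M ≅ I[1,1], I[1,2], I[1,4]. HN layers by μ_θ (3 steps, strictly decreasing):
  μ^(1)=1; μ^(2)=0; μ^(3)=-1/4

((0, 1, 0, 0); (2, 0, 0, 0); (1, 1, 1, 1))


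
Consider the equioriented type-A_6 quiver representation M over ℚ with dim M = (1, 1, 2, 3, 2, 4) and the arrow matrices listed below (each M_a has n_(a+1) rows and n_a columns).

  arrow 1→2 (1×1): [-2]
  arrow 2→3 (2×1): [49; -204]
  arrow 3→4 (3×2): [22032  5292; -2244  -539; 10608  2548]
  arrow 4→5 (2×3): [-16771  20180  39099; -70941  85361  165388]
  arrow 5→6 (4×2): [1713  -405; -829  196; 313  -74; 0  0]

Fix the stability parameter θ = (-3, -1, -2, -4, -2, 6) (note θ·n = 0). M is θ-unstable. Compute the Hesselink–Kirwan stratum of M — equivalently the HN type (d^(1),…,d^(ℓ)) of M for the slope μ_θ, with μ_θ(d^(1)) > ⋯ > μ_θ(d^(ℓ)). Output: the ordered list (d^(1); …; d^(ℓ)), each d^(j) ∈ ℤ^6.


Via rank(M_{q-1}∘⋯∘M_p): M ≅ I[1,3], I[3,6], I[4,4], I[4,6], I[6,6]^2.
μ_θ-semistable layers: μ^(1)=6; μ^(2)=-3/2; μ^(3)=-2; μ^(4)=-3; μ^(5)=-4

((0, 0, 0, 0, 0, 4); (0, 1, 1, 0, 0, 0); (0, 0, 0, 0, 2, 0); (1, 0, 1, 1, 0, 0); (0, 0, 0, 2, 0, 0))


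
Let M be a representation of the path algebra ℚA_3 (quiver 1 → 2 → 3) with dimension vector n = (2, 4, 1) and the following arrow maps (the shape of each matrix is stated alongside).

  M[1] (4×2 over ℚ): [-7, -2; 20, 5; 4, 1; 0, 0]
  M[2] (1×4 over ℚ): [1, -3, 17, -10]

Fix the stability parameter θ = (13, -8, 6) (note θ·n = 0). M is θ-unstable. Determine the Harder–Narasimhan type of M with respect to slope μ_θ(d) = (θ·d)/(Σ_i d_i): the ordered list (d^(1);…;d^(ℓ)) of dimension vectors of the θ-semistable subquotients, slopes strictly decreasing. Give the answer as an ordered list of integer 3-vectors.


Barcode: M ≅ I[1,2], I[1,3], I[2,2]^2. HN layers by μ_θ (3 steps, strictly decreasing):
  μ^(1)=6; μ^(2)=5/2; μ^(3)=-8

((0, 0, 1); (2, 2, 0); (0, 2, 0))


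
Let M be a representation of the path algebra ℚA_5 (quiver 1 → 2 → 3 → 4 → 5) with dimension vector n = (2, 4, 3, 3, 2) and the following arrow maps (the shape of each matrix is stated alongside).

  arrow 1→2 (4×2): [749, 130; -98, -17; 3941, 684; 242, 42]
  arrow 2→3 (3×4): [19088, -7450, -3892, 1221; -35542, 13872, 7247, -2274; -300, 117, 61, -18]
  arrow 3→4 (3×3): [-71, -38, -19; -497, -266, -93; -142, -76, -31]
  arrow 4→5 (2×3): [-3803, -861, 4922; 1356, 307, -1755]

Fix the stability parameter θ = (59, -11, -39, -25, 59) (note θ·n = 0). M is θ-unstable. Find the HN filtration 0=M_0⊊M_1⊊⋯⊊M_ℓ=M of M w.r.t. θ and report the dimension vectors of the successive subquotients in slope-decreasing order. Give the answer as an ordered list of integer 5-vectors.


Interval decomposition of M: I[1,3], I[1,5], I[2,2], I[2,4], I[4,5].
HN type (ℓ=5): μ^(1)=59; μ^(2)=3; μ^(3)=-4; μ^(4)=-11; μ^(5)=-25

((0, 0, 0, 0, 2); (1, 1, 1, 0, 0); (1, 1, 1, 1, 0); (0, 1, 0, 0, 0); (0, 1, 1, 2, 0))


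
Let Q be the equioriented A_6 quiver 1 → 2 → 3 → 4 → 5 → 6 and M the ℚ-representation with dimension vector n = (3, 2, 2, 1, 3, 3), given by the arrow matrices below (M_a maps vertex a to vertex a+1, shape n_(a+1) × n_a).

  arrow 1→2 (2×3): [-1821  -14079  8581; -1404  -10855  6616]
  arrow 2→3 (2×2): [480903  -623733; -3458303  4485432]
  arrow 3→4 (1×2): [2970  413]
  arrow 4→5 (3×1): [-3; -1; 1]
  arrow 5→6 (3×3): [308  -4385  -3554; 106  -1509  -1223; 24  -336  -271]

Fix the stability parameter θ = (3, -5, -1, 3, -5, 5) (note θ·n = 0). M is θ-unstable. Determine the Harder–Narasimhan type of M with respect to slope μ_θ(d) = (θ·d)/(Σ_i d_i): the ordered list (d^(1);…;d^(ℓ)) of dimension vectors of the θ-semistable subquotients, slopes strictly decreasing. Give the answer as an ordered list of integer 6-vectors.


Interval decomposition of M: I[1,1], I[1,3], I[1,6], I[5,6]^2.
HN type (ℓ=4): μ^(1)=5; μ^(2)=3; μ^(3)=-1; μ^(4)=-5

((0, 0, 0, 0, 0, 3); (1, 0, 0, 0, 0, 0); (2, 2, 2, 1, 1, 0); (0, 0, 0, 0, 2, 0))


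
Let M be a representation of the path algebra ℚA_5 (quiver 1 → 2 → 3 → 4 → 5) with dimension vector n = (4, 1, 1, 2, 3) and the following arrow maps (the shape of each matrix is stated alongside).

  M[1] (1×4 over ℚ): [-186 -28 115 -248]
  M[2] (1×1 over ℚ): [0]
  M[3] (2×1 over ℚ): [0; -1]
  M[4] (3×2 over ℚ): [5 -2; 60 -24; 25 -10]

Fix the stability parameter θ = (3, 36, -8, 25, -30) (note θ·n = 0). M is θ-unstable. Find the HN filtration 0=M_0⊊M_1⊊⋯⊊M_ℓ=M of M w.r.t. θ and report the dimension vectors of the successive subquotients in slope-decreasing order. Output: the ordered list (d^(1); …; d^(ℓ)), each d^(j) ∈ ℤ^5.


Barcode: M ≅ I[1,1]^3, I[1,2], I[3,5], I[4,4], I[5,5]^2. HN layers by μ_θ (6 steps, strictly decreasing):
  μ^(1)=36; μ^(2)=25; μ^(3)=3; μ^(4)=-5/2; μ^(5)=-8; μ^(6)=-30

((0, 1, 0, 0, 0); (0, 0, 0, 1, 0); (4, 0, 0, 0, 0); (0, 0, 0, 1, 1); (0, 0, 1, 0, 0); (0, 0, 0, 0, 2))
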